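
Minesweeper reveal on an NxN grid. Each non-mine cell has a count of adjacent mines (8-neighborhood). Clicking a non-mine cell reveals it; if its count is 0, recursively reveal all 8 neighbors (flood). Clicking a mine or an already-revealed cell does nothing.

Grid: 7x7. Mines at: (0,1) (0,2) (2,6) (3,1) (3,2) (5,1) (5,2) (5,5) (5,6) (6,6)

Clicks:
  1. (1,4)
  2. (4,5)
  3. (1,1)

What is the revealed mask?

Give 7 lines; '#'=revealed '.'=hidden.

Answer: ...####
.#.####
...###.
...###.
...###.
.......
.......

Derivation:
Click 1 (1,4) count=0: revealed 17 new [(0,3) (0,4) (0,5) (0,6) (1,3) (1,4) (1,5) (1,6) (2,3) (2,4) (2,5) (3,3) (3,4) (3,5) (4,3) (4,4) (4,5)] -> total=17
Click 2 (4,5) count=2: revealed 0 new [(none)] -> total=17
Click 3 (1,1) count=2: revealed 1 new [(1,1)] -> total=18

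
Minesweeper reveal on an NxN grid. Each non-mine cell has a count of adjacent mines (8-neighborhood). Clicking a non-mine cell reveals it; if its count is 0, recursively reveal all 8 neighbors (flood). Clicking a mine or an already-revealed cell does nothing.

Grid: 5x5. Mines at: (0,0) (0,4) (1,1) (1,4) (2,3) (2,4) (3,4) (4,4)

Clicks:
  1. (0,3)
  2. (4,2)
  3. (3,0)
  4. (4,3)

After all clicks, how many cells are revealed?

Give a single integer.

Click 1 (0,3) count=2: revealed 1 new [(0,3)] -> total=1
Click 2 (4,2) count=0: revealed 11 new [(2,0) (2,1) (2,2) (3,0) (3,1) (3,2) (3,3) (4,0) (4,1) (4,2) (4,3)] -> total=12
Click 3 (3,0) count=0: revealed 0 new [(none)] -> total=12
Click 4 (4,3) count=2: revealed 0 new [(none)] -> total=12

Answer: 12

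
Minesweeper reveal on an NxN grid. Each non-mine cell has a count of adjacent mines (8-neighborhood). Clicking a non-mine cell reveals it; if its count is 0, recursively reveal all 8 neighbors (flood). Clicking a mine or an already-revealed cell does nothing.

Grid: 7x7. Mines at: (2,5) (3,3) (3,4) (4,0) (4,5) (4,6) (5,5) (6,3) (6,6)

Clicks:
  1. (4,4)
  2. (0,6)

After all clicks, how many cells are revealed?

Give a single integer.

Answer: 23

Derivation:
Click 1 (4,4) count=4: revealed 1 new [(4,4)] -> total=1
Click 2 (0,6) count=0: revealed 22 new [(0,0) (0,1) (0,2) (0,3) (0,4) (0,5) (0,6) (1,0) (1,1) (1,2) (1,3) (1,4) (1,5) (1,6) (2,0) (2,1) (2,2) (2,3) (2,4) (3,0) (3,1) (3,2)] -> total=23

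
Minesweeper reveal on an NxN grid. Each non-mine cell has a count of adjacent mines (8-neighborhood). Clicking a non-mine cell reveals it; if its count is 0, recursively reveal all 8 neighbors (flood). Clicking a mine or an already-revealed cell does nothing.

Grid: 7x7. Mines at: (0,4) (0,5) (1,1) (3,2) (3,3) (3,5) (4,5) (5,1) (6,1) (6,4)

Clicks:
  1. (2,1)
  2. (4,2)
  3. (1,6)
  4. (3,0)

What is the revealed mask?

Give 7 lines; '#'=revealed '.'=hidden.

Click 1 (2,1) count=2: revealed 1 new [(2,1)] -> total=1
Click 2 (4,2) count=3: revealed 1 new [(4,2)] -> total=2
Click 3 (1,6) count=1: revealed 1 new [(1,6)] -> total=3
Click 4 (3,0) count=0: revealed 5 new [(2,0) (3,0) (3,1) (4,0) (4,1)] -> total=8

Answer: .......
......#
##.....
##.....
###....
.......
.......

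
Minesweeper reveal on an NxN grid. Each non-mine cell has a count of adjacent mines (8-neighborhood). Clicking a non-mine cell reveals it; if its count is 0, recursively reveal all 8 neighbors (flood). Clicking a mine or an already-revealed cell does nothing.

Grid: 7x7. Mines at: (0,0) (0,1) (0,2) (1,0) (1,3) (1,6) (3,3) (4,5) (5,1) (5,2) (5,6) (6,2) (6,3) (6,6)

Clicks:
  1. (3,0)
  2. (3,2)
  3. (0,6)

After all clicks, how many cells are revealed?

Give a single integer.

Answer: 10

Derivation:
Click 1 (3,0) count=0: revealed 9 new [(2,0) (2,1) (2,2) (3,0) (3,1) (3,2) (4,0) (4,1) (4,2)] -> total=9
Click 2 (3,2) count=1: revealed 0 new [(none)] -> total=9
Click 3 (0,6) count=1: revealed 1 new [(0,6)] -> total=10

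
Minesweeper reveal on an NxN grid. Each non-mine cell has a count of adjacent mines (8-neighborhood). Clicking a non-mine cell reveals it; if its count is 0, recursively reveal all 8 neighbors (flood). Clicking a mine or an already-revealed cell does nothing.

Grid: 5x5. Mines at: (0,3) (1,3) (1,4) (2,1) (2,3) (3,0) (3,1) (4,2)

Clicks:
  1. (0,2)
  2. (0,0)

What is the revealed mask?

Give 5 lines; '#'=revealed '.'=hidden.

Answer: ###..
###..
.....
.....
.....

Derivation:
Click 1 (0,2) count=2: revealed 1 new [(0,2)] -> total=1
Click 2 (0,0) count=0: revealed 5 new [(0,0) (0,1) (1,0) (1,1) (1,2)] -> total=6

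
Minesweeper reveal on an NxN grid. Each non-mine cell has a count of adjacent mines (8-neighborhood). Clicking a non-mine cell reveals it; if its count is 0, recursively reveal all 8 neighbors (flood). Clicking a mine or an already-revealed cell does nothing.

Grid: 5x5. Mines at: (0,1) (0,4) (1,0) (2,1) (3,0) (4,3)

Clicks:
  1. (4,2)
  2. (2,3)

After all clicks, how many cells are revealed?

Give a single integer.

Click 1 (4,2) count=1: revealed 1 new [(4,2)] -> total=1
Click 2 (2,3) count=0: revealed 9 new [(1,2) (1,3) (1,4) (2,2) (2,3) (2,4) (3,2) (3,3) (3,4)] -> total=10

Answer: 10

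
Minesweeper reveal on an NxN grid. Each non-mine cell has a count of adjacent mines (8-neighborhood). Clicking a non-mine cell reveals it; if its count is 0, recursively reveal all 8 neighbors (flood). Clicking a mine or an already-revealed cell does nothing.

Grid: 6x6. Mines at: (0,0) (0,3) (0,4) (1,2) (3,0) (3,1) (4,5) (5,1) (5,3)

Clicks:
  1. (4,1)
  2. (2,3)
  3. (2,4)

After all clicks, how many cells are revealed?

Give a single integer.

Click 1 (4,1) count=3: revealed 1 new [(4,1)] -> total=1
Click 2 (2,3) count=1: revealed 1 new [(2,3)] -> total=2
Click 3 (2,4) count=0: revealed 13 new [(1,3) (1,4) (1,5) (2,2) (2,4) (2,5) (3,2) (3,3) (3,4) (3,5) (4,2) (4,3) (4,4)] -> total=15

Answer: 15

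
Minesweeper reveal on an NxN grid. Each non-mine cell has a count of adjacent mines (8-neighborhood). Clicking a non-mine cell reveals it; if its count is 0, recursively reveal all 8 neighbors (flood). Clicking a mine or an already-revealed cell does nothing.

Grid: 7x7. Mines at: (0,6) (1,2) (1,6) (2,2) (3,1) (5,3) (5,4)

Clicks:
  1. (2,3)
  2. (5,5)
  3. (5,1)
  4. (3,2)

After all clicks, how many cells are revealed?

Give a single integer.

Click 1 (2,3) count=2: revealed 1 new [(2,3)] -> total=1
Click 2 (5,5) count=1: revealed 1 new [(5,5)] -> total=2
Click 3 (5,1) count=0: revealed 9 new [(4,0) (4,1) (4,2) (5,0) (5,1) (5,2) (6,0) (6,1) (6,2)] -> total=11
Click 4 (3,2) count=2: revealed 1 new [(3,2)] -> total=12

Answer: 12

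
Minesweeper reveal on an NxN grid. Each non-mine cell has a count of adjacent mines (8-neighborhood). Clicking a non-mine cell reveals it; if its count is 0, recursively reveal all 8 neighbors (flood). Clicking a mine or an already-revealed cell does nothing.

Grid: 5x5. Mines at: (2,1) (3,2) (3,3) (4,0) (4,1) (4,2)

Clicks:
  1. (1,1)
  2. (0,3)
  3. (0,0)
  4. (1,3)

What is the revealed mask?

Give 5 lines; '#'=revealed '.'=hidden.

Answer: #####
#####
..###
.....
.....

Derivation:
Click 1 (1,1) count=1: revealed 1 new [(1,1)] -> total=1
Click 2 (0,3) count=0: revealed 12 new [(0,0) (0,1) (0,2) (0,3) (0,4) (1,0) (1,2) (1,3) (1,4) (2,2) (2,3) (2,4)] -> total=13
Click 3 (0,0) count=0: revealed 0 new [(none)] -> total=13
Click 4 (1,3) count=0: revealed 0 new [(none)] -> total=13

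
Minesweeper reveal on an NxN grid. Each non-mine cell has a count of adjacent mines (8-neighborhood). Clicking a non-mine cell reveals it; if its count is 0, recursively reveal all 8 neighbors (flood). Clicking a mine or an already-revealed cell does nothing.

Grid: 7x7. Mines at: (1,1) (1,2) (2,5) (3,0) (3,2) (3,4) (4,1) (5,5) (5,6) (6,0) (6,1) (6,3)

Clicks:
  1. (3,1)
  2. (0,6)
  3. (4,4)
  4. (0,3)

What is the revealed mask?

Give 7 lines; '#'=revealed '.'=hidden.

Click 1 (3,1) count=3: revealed 1 new [(3,1)] -> total=1
Click 2 (0,6) count=0: revealed 8 new [(0,3) (0,4) (0,5) (0,6) (1,3) (1,4) (1,5) (1,6)] -> total=9
Click 3 (4,4) count=2: revealed 1 new [(4,4)] -> total=10
Click 4 (0,3) count=1: revealed 0 new [(none)] -> total=10

Answer: ...####
...####
.......
.#.....
....#..
.......
.......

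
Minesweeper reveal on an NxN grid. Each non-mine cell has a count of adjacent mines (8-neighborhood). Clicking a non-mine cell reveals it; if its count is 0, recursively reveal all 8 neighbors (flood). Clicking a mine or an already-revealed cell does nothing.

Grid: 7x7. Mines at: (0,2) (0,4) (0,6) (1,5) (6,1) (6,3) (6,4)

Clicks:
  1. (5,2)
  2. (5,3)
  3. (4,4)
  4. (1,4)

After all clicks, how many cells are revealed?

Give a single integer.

Answer: 37

Derivation:
Click 1 (5,2) count=2: revealed 1 new [(5,2)] -> total=1
Click 2 (5,3) count=2: revealed 1 new [(5,3)] -> total=2
Click 3 (4,4) count=0: revealed 35 new [(0,0) (0,1) (1,0) (1,1) (1,2) (1,3) (1,4) (2,0) (2,1) (2,2) (2,3) (2,4) (2,5) (2,6) (3,0) (3,1) (3,2) (3,3) (3,4) (3,5) (3,6) (4,0) (4,1) (4,2) (4,3) (4,4) (4,5) (4,6) (5,0) (5,1) (5,4) (5,5) (5,6) (6,5) (6,6)] -> total=37
Click 4 (1,4) count=2: revealed 0 new [(none)] -> total=37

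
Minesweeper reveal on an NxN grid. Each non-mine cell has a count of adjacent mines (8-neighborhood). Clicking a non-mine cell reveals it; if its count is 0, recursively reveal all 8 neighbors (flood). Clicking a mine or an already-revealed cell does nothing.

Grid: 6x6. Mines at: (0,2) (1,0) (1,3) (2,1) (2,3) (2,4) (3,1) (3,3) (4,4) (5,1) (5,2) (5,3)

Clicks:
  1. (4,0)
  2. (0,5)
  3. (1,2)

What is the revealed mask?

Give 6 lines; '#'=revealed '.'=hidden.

Answer: ....##
..#.##
......
......
#.....
......

Derivation:
Click 1 (4,0) count=2: revealed 1 new [(4,0)] -> total=1
Click 2 (0,5) count=0: revealed 4 new [(0,4) (0,5) (1,4) (1,5)] -> total=5
Click 3 (1,2) count=4: revealed 1 new [(1,2)] -> total=6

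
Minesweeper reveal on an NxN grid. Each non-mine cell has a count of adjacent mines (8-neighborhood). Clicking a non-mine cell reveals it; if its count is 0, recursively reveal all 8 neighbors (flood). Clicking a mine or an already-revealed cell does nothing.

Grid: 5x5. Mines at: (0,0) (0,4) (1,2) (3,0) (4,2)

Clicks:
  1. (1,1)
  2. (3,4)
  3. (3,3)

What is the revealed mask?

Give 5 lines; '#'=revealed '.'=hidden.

Answer: .....
.#.##
...##
...##
...##

Derivation:
Click 1 (1,1) count=2: revealed 1 new [(1,1)] -> total=1
Click 2 (3,4) count=0: revealed 8 new [(1,3) (1,4) (2,3) (2,4) (3,3) (3,4) (4,3) (4,4)] -> total=9
Click 3 (3,3) count=1: revealed 0 new [(none)] -> total=9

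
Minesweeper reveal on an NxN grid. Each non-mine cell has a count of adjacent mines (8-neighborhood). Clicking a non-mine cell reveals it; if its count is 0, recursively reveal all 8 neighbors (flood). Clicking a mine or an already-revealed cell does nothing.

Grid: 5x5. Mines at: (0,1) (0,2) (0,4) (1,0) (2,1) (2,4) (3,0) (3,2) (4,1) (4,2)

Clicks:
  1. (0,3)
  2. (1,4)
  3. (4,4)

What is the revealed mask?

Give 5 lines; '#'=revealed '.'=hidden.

Click 1 (0,3) count=2: revealed 1 new [(0,3)] -> total=1
Click 2 (1,4) count=2: revealed 1 new [(1,4)] -> total=2
Click 3 (4,4) count=0: revealed 4 new [(3,3) (3,4) (4,3) (4,4)] -> total=6

Answer: ...#.
....#
.....
...##
...##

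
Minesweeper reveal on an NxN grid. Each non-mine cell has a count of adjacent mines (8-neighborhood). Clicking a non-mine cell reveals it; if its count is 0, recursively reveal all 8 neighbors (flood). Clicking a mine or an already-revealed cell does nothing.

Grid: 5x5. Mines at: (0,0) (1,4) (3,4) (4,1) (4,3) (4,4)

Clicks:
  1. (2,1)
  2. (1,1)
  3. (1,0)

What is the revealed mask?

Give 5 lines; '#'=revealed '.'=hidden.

Click 1 (2,1) count=0: revealed 15 new [(0,1) (0,2) (0,3) (1,0) (1,1) (1,2) (1,3) (2,0) (2,1) (2,2) (2,3) (3,0) (3,1) (3,2) (3,3)] -> total=15
Click 2 (1,1) count=1: revealed 0 new [(none)] -> total=15
Click 3 (1,0) count=1: revealed 0 new [(none)] -> total=15

Answer: .###.
####.
####.
####.
.....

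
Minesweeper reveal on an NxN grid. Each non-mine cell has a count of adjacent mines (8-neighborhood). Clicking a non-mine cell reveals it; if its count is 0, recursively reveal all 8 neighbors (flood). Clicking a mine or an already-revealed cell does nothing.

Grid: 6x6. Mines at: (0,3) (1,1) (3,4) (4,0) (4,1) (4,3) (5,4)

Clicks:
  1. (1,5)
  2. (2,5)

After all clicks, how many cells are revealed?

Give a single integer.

Click 1 (1,5) count=0: revealed 6 new [(0,4) (0,5) (1,4) (1,5) (2,4) (2,5)] -> total=6
Click 2 (2,5) count=1: revealed 0 new [(none)] -> total=6

Answer: 6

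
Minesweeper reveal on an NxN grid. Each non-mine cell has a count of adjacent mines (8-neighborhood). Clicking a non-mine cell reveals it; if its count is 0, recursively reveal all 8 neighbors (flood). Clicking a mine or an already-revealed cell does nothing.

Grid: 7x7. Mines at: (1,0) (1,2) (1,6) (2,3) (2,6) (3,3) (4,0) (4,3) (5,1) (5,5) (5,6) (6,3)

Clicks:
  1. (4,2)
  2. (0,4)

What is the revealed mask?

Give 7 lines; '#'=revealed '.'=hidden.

Click 1 (4,2) count=3: revealed 1 new [(4,2)] -> total=1
Click 2 (0,4) count=0: revealed 6 new [(0,3) (0,4) (0,5) (1,3) (1,4) (1,5)] -> total=7

Answer: ...###.
...###.
.......
.......
..#....
.......
.......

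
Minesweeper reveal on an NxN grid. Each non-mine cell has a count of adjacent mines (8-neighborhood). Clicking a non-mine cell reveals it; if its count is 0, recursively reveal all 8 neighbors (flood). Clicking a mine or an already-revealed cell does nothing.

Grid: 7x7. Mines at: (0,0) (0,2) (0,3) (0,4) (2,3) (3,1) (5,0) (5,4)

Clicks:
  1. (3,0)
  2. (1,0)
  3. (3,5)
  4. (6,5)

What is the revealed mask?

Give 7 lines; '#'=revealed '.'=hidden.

Answer: .....##
#...###
....###
#...###
....###
.....##
.....##

Derivation:
Click 1 (3,0) count=1: revealed 1 new [(3,0)] -> total=1
Click 2 (1,0) count=1: revealed 1 new [(1,0)] -> total=2
Click 3 (3,5) count=0: revealed 18 new [(0,5) (0,6) (1,4) (1,5) (1,6) (2,4) (2,5) (2,6) (3,4) (3,5) (3,6) (4,4) (4,5) (4,6) (5,5) (5,6) (6,5) (6,6)] -> total=20
Click 4 (6,5) count=1: revealed 0 new [(none)] -> total=20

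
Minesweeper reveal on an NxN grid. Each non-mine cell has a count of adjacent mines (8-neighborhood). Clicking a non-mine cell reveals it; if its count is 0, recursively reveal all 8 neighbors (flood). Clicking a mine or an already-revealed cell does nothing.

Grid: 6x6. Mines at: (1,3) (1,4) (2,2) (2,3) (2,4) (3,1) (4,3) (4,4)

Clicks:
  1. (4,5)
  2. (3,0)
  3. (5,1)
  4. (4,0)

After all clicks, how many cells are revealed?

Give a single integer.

Answer: 8

Derivation:
Click 1 (4,5) count=1: revealed 1 new [(4,5)] -> total=1
Click 2 (3,0) count=1: revealed 1 new [(3,0)] -> total=2
Click 3 (5,1) count=0: revealed 6 new [(4,0) (4,1) (4,2) (5,0) (5,1) (5,2)] -> total=8
Click 4 (4,0) count=1: revealed 0 new [(none)] -> total=8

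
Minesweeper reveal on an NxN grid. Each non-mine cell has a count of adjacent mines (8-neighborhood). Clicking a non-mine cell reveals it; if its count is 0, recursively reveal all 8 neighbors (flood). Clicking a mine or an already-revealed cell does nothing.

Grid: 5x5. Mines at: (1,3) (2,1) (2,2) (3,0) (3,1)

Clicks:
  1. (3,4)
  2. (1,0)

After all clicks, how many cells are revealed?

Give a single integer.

Click 1 (3,4) count=0: revealed 8 new [(2,3) (2,4) (3,2) (3,3) (3,4) (4,2) (4,3) (4,4)] -> total=8
Click 2 (1,0) count=1: revealed 1 new [(1,0)] -> total=9

Answer: 9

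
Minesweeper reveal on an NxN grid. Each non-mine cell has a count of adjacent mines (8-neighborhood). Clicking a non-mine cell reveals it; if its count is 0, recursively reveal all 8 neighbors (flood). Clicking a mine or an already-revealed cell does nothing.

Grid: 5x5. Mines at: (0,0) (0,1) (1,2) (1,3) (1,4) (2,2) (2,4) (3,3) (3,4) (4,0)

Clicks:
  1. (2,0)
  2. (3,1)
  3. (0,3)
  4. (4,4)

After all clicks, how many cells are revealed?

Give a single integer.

Answer: 8

Derivation:
Click 1 (2,0) count=0: revealed 6 new [(1,0) (1,1) (2,0) (2,1) (3,0) (3,1)] -> total=6
Click 2 (3,1) count=2: revealed 0 new [(none)] -> total=6
Click 3 (0,3) count=3: revealed 1 new [(0,3)] -> total=7
Click 4 (4,4) count=2: revealed 1 new [(4,4)] -> total=8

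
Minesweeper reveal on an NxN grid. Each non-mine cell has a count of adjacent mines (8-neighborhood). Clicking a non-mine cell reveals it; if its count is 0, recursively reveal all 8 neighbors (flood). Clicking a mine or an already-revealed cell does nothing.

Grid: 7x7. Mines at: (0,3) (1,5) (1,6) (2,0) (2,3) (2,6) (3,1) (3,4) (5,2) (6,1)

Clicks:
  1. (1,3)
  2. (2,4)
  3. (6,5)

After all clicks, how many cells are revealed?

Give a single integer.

Answer: 16

Derivation:
Click 1 (1,3) count=2: revealed 1 new [(1,3)] -> total=1
Click 2 (2,4) count=3: revealed 1 new [(2,4)] -> total=2
Click 3 (6,5) count=0: revealed 14 new [(3,5) (3,6) (4,3) (4,4) (4,5) (4,6) (5,3) (5,4) (5,5) (5,6) (6,3) (6,4) (6,5) (6,6)] -> total=16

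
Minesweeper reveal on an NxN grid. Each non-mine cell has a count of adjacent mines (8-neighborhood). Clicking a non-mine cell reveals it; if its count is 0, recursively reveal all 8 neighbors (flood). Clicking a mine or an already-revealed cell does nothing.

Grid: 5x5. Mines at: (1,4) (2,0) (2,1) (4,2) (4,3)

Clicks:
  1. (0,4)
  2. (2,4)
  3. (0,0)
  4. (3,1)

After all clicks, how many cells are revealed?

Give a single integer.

Answer: 11

Derivation:
Click 1 (0,4) count=1: revealed 1 new [(0,4)] -> total=1
Click 2 (2,4) count=1: revealed 1 new [(2,4)] -> total=2
Click 3 (0,0) count=0: revealed 8 new [(0,0) (0,1) (0,2) (0,3) (1,0) (1,1) (1,2) (1,3)] -> total=10
Click 4 (3,1) count=3: revealed 1 new [(3,1)] -> total=11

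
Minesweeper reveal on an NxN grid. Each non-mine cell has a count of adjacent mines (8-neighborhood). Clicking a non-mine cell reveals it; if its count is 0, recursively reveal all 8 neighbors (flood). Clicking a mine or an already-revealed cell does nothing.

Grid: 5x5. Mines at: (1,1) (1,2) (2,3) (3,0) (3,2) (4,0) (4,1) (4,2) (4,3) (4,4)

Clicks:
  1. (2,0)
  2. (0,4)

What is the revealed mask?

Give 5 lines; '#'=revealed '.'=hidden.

Click 1 (2,0) count=2: revealed 1 new [(2,0)] -> total=1
Click 2 (0,4) count=0: revealed 4 new [(0,3) (0,4) (1,3) (1,4)] -> total=5

Answer: ...##
...##
#....
.....
.....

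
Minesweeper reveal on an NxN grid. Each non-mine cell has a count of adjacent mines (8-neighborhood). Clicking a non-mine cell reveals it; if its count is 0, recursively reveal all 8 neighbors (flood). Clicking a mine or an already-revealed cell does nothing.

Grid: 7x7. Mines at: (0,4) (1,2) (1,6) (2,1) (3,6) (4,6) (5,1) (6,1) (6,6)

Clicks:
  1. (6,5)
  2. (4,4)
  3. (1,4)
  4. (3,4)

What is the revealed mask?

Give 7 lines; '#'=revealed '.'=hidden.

Answer: .......
...###.
..####.
..####.
..####.
..####.
..####.

Derivation:
Click 1 (6,5) count=1: revealed 1 new [(6,5)] -> total=1
Click 2 (4,4) count=0: revealed 22 new [(1,3) (1,4) (1,5) (2,2) (2,3) (2,4) (2,5) (3,2) (3,3) (3,4) (3,5) (4,2) (4,3) (4,4) (4,5) (5,2) (5,3) (5,4) (5,5) (6,2) (6,3) (6,4)] -> total=23
Click 3 (1,4) count=1: revealed 0 new [(none)] -> total=23
Click 4 (3,4) count=0: revealed 0 new [(none)] -> total=23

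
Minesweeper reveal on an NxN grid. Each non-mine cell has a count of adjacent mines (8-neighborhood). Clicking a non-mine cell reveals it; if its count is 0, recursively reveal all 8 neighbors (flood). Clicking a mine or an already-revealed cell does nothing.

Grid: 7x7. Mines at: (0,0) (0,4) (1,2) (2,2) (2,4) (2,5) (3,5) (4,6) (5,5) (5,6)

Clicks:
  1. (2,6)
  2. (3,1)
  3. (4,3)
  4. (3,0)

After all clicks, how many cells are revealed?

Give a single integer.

Answer: 25

Derivation:
Click 1 (2,6) count=2: revealed 1 new [(2,6)] -> total=1
Click 2 (3,1) count=1: revealed 1 new [(3,1)] -> total=2
Click 3 (4,3) count=0: revealed 23 new [(1,0) (1,1) (2,0) (2,1) (3,0) (3,2) (3,3) (3,4) (4,0) (4,1) (4,2) (4,3) (4,4) (5,0) (5,1) (5,2) (5,3) (5,4) (6,0) (6,1) (6,2) (6,3) (6,4)] -> total=25
Click 4 (3,0) count=0: revealed 0 new [(none)] -> total=25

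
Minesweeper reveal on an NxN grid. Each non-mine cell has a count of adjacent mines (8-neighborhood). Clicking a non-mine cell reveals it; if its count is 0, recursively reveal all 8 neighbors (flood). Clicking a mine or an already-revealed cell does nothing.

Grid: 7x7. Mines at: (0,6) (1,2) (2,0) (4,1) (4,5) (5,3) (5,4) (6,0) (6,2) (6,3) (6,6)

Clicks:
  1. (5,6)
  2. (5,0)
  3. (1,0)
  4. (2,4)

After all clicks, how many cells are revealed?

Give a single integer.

Click 1 (5,6) count=2: revealed 1 new [(5,6)] -> total=1
Click 2 (5,0) count=2: revealed 1 new [(5,0)] -> total=2
Click 3 (1,0) count=1: revealed 1 new [(1,0)] -> total=3
Click 4 (2,4) count=0: revealed 20 new [(0,3) (0,4) (0,5) (1,3) (1,4) (1,5) (1,6) (2,2) (2,3) (2,4) (2,5) (2,6) (3,2) (3,3) (3,4) (3,5) (3,6) (4,2) (4,3) (4,4)] -> total=23

Answer: 23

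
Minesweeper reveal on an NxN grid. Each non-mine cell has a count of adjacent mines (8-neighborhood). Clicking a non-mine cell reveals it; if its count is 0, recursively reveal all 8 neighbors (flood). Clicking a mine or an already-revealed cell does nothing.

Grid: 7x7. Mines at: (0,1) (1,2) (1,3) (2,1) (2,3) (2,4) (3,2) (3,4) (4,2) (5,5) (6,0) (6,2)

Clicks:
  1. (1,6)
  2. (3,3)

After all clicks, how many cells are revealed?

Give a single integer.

Click 1 (1,6) count=0: revealed 12 new [(0,4) (0,5) (0,6) (1,4) (1,5) (1,6) (2,5) (2,6) (3,5) (3,6) (4,5) (4,6)] -> total=12
Click 2 (3,3) count=5: revealed 1 new [(3,3)] -> total=13

Answer: 13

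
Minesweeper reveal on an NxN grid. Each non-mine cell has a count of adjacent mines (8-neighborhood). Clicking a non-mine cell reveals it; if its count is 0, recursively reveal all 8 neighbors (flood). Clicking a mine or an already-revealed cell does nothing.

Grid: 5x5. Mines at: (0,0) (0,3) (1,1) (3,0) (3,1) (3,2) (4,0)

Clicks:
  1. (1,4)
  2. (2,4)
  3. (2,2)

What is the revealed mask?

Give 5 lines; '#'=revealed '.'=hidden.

Answer: .....
...##
..###
...##
...##

Derivation:
Click 1 (1,4) count=1: revealed 1 new [(1,4)] -> total=1
Click 2 (2,4) count=0: revealed 7 new [(1,3) (2,3) (2,4) (3,3) (3,4) (4,3) (4,4)] -> total=8
Click 3 (2,2) count=3: revealed 1 new [(2,2)] -> total=9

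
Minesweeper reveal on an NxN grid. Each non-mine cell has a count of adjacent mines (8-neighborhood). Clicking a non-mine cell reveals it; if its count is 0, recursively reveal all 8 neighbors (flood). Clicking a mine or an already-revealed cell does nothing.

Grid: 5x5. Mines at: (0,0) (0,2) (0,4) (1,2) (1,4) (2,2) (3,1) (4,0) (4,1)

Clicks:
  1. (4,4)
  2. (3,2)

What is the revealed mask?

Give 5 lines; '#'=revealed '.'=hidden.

Click 1 (4,4) count=0: revealed 8 new [(2,3) (2,4) (3,2) (3,3) (3,4) (4,2) (4,3) (4,4)] -> total=8
Click 2 (3,2) count=3: revealed 0 new [(none)] -> total=8

Answer: .....
.....
...##
..###
..###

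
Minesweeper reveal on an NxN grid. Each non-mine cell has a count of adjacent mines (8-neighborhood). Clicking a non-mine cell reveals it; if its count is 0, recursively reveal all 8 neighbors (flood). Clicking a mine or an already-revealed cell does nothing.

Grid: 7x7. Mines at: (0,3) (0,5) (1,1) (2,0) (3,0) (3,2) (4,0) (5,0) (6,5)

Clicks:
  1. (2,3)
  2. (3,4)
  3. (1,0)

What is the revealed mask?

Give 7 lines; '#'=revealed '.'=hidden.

Click 1 (2,3) count=1: revealed 1 new [(2,3)] -> total=1
Click 2 (3,4) count=0: revealed 27 new [(1,3) (1,4) (1,5) (1,6) (2,4) (2,5) (2,6) (3,3) (3,4) (3,5) (3,6) (4,1) (4,2) (4,3) (4,4) (4,5) (4,6) (5,1) (5,2) (5,3) (5,4) (5,5) (5,6) (6,1) (6,2) (6,3) (6,4)] -> total=28
Click 3 (1,0) count=2: revealed 1 new [(1,0)] -> total=29

Answer: .......
#..####
...####
...####
.######
.######
.####..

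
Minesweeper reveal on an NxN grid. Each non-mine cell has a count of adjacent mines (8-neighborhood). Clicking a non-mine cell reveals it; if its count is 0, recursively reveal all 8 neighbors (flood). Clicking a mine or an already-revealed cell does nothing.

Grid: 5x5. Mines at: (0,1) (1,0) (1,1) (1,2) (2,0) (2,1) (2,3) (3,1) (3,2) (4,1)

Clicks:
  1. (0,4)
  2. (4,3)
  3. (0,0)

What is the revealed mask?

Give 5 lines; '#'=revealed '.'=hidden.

Click 1 (0,4) count=0: revealed 4 new [(0,3) (0,4) (1,3) (1,4)] -> total=4
Click 2 (4,3) count=1: revealed 1 new [(4,3)] -> total=5
Click 3 (0,0) count=3: revealed 1 new [(0,0)] -> total=6

Answer: #..##
...##
.....
.....
...#.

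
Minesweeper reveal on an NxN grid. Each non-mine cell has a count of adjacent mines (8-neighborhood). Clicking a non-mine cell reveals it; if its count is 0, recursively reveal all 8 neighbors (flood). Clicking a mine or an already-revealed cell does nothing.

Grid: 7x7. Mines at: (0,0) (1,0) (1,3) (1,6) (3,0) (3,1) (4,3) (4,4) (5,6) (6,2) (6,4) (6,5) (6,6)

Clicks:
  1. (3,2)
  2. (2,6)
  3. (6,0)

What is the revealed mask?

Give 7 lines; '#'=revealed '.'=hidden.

Answer: .......
.......
......#
..#....
##.....
##.....
##.....

Derivation:
Click 1 (3,2) count=2: revealed 1 new [(3,2)] -> total=1
Click 2 (2,6) count=1: revealed 1 new [(2,6)] -> total=2
Click 3 (6,0) count=0: revealed 6 new [(4,0) (4,1) (5,0) (5,1) (6,0) (6,1)] -> total=8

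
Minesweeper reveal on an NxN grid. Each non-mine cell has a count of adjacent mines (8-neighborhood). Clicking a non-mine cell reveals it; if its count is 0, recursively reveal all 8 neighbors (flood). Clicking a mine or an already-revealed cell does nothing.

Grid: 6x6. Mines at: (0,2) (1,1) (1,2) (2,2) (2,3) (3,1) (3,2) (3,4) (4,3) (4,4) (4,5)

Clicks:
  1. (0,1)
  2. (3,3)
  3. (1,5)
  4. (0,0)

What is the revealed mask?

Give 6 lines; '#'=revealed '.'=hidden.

Answer: ##.###
...###
....##
...#..
......
......

Derivation:
Click 1 (0,1) count=3: revealed 1 new [(0,1)] -> total=1
Click 2 (3,3) count=6: revealed 1 new [(3,3)] -> total=2
Click 3 (1,5) count=0: revealed 8 new [(0,3) (0,4) (0,5) (1,3) (1,4) (1,5) (2,4) (2,5)] -> total=10
Click 4 (0,0) count=1: revealed 1 new [(0,0)] -> total=11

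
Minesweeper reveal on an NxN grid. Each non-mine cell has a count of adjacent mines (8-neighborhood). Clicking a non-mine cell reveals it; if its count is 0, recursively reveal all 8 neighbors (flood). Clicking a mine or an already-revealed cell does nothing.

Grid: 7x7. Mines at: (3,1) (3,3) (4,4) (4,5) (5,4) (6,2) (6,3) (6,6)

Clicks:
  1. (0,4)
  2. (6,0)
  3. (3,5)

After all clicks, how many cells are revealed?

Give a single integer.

Click 1 (0,4) count=0: revealed 24 new [(0,0) (0,1) (0,2) (0,3) (0,4) (0,5) (0,6) (1,0) (1,1) (1,2) (1,3) (1,4) (1,5) (1,6) (2,0) (2,1) (2,2) (2,3) (2,4) (2,5) (2,6) (3,4) (3,5) (3,6)] -> total=24
Click 2 (6,0) count=0: revealed 6 new [(4,0) (4,1) (5,0) (5,1) (6,0) (6,1)] -> total=30
Click 3 (3,5) count=2: revealed 0 new [(none)] -> total=30

Answer: 30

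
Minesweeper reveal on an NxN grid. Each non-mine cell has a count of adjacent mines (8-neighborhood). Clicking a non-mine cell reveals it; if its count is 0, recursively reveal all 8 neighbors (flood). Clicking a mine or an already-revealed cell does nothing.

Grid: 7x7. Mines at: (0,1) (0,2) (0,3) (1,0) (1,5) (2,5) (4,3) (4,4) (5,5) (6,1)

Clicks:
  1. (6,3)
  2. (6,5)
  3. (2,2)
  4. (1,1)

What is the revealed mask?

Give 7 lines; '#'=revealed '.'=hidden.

Answer: .......
.####..
#####..
#####..
###....
#####..
..####.

Derivation:
Click 1 (6,3) count=0: revealed 6 new [(5,2) (5,3) (5,4) (6,2) (6,3) (6,4)] -> total=6
Click 2 (6,5) count=1: revealed 1 new [(6,5)] -> total=7
Click 3 (2,2) count=0: revealed 19 new [(1,1) (1,2) (1,3) (1,4) (2,0) (2,1) (2,2) (2,3) (2,4) (3,0) (3,1) (3,2) (3,3) (3,4) (4,0) (4,1) (4,2) (5,0) (5,1)] -> total=26
Click 4 (1,1) count=3: revealed 0 new [(none)] -> total=26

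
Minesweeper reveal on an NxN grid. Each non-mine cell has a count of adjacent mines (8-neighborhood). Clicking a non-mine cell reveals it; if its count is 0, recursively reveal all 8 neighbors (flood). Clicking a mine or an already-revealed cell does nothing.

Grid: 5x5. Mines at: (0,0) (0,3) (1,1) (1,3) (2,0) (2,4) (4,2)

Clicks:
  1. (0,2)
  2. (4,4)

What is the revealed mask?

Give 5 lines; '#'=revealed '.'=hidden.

Answer: ..#..
.....
.....
...##
...##

Derivation:
Click 1 (0,2) count=3: revealed 1 new [(0,2)] -> total=1
Click 2 (4,4) count=0: revealed 4 new [(3,3) (3,4) (4,3) (4,4)] -> total=5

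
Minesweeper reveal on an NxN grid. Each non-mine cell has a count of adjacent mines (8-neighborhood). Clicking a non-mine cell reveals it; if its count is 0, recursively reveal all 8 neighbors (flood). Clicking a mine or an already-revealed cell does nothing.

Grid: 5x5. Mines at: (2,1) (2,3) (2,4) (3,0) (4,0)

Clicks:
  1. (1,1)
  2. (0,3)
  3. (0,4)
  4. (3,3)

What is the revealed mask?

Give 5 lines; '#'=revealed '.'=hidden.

Click 1 (1,1) count=1: revealed 1 new [(1,1)] -> total=1
Click 2 (0,3) count=0: revealed 9 new [(0,0) (0,1) (0,2) (0,3) (0,4) (1,0) (1,2) (1,3) (1,4)] -> total=10
Click 3 (0,4) count=0: revealed 0 new [(none)] -> total=10
Click 4 (3,3) count=2: revealed 1 new [(3,3)] -> total=11

Answer: #####
#####
.....
...#.
.....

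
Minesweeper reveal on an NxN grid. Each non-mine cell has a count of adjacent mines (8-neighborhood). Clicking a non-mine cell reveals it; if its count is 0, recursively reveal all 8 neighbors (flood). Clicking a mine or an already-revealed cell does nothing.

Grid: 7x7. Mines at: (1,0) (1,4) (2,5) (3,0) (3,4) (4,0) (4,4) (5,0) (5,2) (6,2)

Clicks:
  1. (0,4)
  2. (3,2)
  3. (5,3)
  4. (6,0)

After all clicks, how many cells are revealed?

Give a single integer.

Click 1 (0,4) count=1: revealed 1 new [(0,4)] -> total=1
Click 2 (3,2) count=0: revealed 15 new [(0,1) (0,2) (0,3) (1,1) (1,2) (1,3) (2,1) (2,2) (2,3) (3,1) (3,2) (3,3) (4,1) (4,2) (4,3)] -> total=16
Click 3 (5,3) count=3: revealed 1 new [(5,3)] -> total=17
Click 4 (6,0) count=1: revealed 1 new [(6,0)] -> total=18

Answer: 18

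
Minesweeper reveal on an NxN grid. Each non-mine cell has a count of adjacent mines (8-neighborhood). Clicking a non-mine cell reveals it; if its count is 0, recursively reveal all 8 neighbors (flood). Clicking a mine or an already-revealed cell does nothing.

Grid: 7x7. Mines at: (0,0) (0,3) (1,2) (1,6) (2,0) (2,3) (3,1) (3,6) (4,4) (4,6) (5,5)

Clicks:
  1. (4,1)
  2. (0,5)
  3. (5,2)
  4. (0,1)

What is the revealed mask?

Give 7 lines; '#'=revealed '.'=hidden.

Answer: .#...#.
.......
.......
.......
####...
#####..
#####..

Derivation:
Click 1 (4,1) count=1: revealed 1 new [(4,1)] -> total=1
Click 2 (0,5) count=1: revealed 1 new [(0,5)] -> total=2
Click 3 (5,2) count=0: revealed 13 new [(4,0) (4,2) (4,3) (5,0) (5,1) (5,2) (5,3) (5,4) (6,0) (6,1) (6,2) (6,3) (6,4)] -> total=15
Click 4 (0,1) count=2: revealed 1 new [(0,1)] -> total=16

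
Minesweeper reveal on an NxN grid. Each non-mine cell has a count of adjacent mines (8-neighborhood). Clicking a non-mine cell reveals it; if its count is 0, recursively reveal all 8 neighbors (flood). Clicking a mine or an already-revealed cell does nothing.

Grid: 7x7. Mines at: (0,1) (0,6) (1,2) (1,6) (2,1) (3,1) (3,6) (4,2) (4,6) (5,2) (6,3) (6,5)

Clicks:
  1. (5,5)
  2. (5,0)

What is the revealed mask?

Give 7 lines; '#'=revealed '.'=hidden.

Answer: .......
.......
.......
.......
##.....
##...#.
##.....

Derivation:
Click 1 (5,5) count=2: revealed 1 new [(5,5)] -> total=1
Click 2 (5,0) count=0: revealed 6 new [(4,0) (4,1) (5,0) (5,1) (6,0) (6,1)] -> total=7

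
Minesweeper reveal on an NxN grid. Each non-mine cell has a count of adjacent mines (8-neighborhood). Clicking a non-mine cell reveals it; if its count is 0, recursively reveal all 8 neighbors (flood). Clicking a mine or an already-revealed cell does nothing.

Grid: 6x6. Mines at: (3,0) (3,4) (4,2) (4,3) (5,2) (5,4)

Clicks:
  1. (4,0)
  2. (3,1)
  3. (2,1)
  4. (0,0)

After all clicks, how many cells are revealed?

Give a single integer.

Click 1 (4,0) count=1: revealed 1 new [(4,0)] -> total=1
Click 2 (3,1) count=2: revealed 1 new [(3,1)] -> total=2
Click 3 (2,1) count=1: revealed 1 new [(2,1)] -> total=3
Click 4 (0,0) count=0: revealed 19 new [(0,0) (0,1) (0,2) (0,3) (0,4) (0,5) (1,0) (1,1) (1,2) (1,3) (1,4) (1,5) (2,0) (2,2) (2,3) (2,4) (2,5) (3,2) (3,3)] -> total=22

Answer: 22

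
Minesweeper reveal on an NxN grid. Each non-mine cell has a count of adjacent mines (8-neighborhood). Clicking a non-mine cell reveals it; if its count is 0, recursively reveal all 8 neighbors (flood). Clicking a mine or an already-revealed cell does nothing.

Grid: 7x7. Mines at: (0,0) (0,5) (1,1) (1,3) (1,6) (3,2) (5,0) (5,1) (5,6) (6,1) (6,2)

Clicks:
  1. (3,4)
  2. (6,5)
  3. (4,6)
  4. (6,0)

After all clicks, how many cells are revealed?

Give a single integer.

Answer: 19

Derivation:
Click 1 (3,4) count=0: revealed 18 new [(2,3) (2,4) (2,5) (2,6) (3,3) (3,4) (3,5) (3,6) (4,3) (4,4) (4,5) (4,6) (5,3) (5,4) (5,5) (6,3) (6,4) (6,5)] -> total=18
Click 2 (6,5) count=1: revealed 0 new [(none)] -> total=18
Click 3 (4,6) count=1: revealed 0 new [(none)] -> total=18
Click 4 (6,0) count=3: revealed 1 new [(6,0)] -> total=19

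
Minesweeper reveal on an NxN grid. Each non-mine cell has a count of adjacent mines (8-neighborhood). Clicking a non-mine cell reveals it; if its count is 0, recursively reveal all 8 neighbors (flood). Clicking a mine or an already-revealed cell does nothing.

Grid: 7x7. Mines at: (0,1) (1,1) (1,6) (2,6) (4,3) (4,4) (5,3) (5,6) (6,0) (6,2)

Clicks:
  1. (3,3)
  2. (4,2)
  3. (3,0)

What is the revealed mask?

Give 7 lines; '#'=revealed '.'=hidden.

Answer: .......
.......
###....
####...
###....
###....
.......

Derivation:
Click 1 (3,3) count=2: revealed 1 new [(3,3)] -> total=1
Click 2 (4,2) count=2: revealed 1 new [(4,2)] -> total=2
Click 3 (3,0) count=0: revealed 11 new [(2,0) (2,1) (2,2) (3,0) (3,1) (3,2) (4,0) (4,1) (5,0) (5,1) (5,2)] -> total=13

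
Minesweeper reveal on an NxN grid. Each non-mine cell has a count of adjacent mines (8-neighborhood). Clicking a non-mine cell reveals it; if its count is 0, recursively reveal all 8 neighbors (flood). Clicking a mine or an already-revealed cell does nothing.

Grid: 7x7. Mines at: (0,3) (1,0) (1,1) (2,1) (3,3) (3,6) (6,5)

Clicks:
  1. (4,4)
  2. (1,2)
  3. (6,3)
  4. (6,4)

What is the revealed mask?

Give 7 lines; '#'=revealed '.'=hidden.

Click 1 (4,4) count=1: revealed 1 new [(4,4)] -> total=1
Click 2 (1,2) count=3: revealed 1 new [(1,2)] -> total=2
Click 3 (6,3) count=0: revealed 17 new [(3,0) (3,1) (3,2) (4,0) (4,1) (4,2) (4,3) (5,0) (5,1) (5,2) (5,3) (5,4) (6,0) (6,1) (6,2) (6,3) (6,4)] -> total=19
Click 4 (6,4) count=1: revealed 0 new [(none)] -> total=19

Answer: .......
..#....
.......
###....
#####..
#####..
#####..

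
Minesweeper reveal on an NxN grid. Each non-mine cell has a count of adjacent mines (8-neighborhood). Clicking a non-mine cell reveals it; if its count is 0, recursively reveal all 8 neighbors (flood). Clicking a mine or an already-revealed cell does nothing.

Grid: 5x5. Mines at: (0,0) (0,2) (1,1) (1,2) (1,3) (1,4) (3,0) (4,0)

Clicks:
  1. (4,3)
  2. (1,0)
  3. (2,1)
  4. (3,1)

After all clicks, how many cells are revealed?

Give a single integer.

Click 1 (4,3) count=0: revealed 12 new [(2,1) (2,2) (2,3) (2,4) (3,1) (3,2) (3,3) (3,4) (4,1) (4,2) (4,3) (4,4)] -> total=12
Click 2 (1,0) count=2: revealed 1 new [(1,0)] -> total=13
Click 3 (2,1) count=3: revealed 0 new [(none)] -> total=13
Click 4 (3,1) count=2: revealed 0 new [(none)] -> total=13

Answer: 13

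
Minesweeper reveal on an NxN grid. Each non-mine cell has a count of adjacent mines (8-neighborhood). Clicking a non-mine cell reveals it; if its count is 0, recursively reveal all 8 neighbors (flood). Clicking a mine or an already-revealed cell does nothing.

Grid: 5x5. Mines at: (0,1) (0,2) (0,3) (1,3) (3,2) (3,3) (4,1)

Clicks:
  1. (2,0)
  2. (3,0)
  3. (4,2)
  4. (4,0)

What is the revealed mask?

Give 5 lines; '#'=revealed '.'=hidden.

Click 1 (2,0) count=0: revealed 6 new [(1,0) (1,1) (2,0) (2,1) (3,0) (3,1)] -> total=6
Click 2 (3,0) count=1: revealed 0 new [(none)] -> total=6
Click 3 (4,2) count=3: revealed 1 new [(4,2)] -> total=7
Click 4 (4,0) count=1: revealed 1 new [(4,0)] -> total=8

Answer: .....
##...
##...
##...
#.#..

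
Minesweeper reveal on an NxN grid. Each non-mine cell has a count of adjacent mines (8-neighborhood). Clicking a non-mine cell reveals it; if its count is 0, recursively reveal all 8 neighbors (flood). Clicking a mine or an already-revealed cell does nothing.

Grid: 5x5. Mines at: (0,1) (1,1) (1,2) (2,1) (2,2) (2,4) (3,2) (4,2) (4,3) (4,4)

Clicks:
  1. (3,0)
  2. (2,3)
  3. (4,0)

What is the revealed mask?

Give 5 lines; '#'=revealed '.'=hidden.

Click 1 (3,0) count=1: revealed 1 new [(3,0)] -> total=1
Click 2 (2,3) count=4: revealed 1 new [(2,3)] -> total=2
Click 3 (4,0) count=0: revealed 3 new [(3,1) (4,0) (4,1)] -> total=5

Answer: .....
.....
...#.
##...
##...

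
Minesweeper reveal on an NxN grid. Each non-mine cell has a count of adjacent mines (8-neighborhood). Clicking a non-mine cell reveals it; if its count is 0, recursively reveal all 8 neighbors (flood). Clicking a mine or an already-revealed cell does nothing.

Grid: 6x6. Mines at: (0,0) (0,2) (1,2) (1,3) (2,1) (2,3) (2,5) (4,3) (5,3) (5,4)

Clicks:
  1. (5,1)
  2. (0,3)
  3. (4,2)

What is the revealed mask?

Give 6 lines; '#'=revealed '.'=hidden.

Click 1 (5,1) count=0: revealed 9 new [(3,0) (3,1) (3,2) (4,0) (4,1) (4,2) (5,0) (5,1) (5,2)] -> total=9
Click 2 (0,3) count=3: revealed 1 new [(0,3)] -> total=10
Click 3 (4,2) count=2: revealed 0 new [(none)] -> total=10

Answer: ...#..
......
......
###...
###...
###...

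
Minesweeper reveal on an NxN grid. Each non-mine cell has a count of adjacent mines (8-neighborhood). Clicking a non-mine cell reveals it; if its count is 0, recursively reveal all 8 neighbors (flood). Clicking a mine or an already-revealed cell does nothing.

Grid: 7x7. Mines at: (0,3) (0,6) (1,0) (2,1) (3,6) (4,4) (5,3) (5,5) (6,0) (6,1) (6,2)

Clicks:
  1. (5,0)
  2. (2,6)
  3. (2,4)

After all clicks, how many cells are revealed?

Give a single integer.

Click 1 (5,0) count=2: revealed 1 new [(5,0)] -> total=1
Click 2 (2,6) count=1: revealed 1 new [(2,6)] -> total=2
Click 3 (2,4) count=0: revealed 12 new [(1,2) (1,3) (1,4) (1,5) (2,2) (2,3) (2,4) (2,5) (3,2) (3,3) (3,4) (3,5)] -> total=14

Answer: 14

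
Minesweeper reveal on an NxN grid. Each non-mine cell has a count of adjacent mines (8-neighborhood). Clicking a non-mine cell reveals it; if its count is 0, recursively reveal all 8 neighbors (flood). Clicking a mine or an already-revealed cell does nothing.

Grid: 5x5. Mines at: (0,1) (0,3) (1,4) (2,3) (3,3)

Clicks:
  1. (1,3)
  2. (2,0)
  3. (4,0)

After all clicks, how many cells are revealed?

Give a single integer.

Click 1 (1,3) count=3: revealed 1 new [(1,3)] -> total=1
Click 2 (2,0) count=0: revealed 12 new [(1,0) (1,1) (1,2) (2,0) (2,1) (2,2) (3,0) (3,1) (3,2) (4,0) (4,1) (4,2)] -> total=13
Click 3 (4,0) count=0: revealed 0 new [(none)] -> total=13

Answer: 13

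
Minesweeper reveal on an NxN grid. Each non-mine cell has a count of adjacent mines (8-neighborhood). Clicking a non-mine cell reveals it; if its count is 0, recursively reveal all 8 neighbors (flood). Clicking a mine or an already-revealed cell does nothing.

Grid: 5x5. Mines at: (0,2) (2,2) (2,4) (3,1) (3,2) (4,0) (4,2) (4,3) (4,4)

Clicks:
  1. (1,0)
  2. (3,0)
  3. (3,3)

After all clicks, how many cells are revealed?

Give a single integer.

Click 1 (1,0) count=0: revealed 6 new [(0,0) (0,1) (1,0) (1,1) (2,0) (2,1)] -> total=6
Click 2 (3,0) count=2: revealed 1 new [(3,0)] -> total=7
Click 3 (3,3) count=6: revealed 1 new [(3,3)] -> total=8

Answer: 8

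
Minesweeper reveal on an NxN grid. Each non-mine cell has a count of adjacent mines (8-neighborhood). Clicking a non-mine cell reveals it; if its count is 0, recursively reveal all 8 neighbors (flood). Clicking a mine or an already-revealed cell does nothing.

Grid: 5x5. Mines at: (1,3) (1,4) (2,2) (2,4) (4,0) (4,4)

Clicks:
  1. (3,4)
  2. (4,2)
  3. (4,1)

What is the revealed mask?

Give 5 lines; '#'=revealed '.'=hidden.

Answer: .....
.....
.....
.####
.###.

Derivation:
Click 1 (3,4) count=2: revealed 1 new [(3,4)] -> total=1
Click 2 (4,2) count=0: revealed 6 new [(3,1) (3,2) (3,3) (4,1) (4,2) (4,3)] -> total=7
Click 3 (4,1) count=1: revealed 0 new [(none)] -> total=7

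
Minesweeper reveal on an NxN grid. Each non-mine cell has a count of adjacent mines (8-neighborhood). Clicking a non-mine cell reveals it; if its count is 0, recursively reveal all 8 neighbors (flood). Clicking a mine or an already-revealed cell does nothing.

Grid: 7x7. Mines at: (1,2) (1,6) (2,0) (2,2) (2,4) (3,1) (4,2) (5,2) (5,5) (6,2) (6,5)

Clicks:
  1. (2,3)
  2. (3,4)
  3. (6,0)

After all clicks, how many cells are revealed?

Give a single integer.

Answer: 8

Derivation:
Click 1 (2,3) count=3: revealed 1 new [(2,3)] -> total=1
Click 2 (3,4) count=1: revealed 1 new [(3,4)] -> total=2
Click 3 (6,0) count=0: revealed 6 new [(4,0) (4,1) (5,0) (5,1) (6,0) (6,1)] -> total=8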